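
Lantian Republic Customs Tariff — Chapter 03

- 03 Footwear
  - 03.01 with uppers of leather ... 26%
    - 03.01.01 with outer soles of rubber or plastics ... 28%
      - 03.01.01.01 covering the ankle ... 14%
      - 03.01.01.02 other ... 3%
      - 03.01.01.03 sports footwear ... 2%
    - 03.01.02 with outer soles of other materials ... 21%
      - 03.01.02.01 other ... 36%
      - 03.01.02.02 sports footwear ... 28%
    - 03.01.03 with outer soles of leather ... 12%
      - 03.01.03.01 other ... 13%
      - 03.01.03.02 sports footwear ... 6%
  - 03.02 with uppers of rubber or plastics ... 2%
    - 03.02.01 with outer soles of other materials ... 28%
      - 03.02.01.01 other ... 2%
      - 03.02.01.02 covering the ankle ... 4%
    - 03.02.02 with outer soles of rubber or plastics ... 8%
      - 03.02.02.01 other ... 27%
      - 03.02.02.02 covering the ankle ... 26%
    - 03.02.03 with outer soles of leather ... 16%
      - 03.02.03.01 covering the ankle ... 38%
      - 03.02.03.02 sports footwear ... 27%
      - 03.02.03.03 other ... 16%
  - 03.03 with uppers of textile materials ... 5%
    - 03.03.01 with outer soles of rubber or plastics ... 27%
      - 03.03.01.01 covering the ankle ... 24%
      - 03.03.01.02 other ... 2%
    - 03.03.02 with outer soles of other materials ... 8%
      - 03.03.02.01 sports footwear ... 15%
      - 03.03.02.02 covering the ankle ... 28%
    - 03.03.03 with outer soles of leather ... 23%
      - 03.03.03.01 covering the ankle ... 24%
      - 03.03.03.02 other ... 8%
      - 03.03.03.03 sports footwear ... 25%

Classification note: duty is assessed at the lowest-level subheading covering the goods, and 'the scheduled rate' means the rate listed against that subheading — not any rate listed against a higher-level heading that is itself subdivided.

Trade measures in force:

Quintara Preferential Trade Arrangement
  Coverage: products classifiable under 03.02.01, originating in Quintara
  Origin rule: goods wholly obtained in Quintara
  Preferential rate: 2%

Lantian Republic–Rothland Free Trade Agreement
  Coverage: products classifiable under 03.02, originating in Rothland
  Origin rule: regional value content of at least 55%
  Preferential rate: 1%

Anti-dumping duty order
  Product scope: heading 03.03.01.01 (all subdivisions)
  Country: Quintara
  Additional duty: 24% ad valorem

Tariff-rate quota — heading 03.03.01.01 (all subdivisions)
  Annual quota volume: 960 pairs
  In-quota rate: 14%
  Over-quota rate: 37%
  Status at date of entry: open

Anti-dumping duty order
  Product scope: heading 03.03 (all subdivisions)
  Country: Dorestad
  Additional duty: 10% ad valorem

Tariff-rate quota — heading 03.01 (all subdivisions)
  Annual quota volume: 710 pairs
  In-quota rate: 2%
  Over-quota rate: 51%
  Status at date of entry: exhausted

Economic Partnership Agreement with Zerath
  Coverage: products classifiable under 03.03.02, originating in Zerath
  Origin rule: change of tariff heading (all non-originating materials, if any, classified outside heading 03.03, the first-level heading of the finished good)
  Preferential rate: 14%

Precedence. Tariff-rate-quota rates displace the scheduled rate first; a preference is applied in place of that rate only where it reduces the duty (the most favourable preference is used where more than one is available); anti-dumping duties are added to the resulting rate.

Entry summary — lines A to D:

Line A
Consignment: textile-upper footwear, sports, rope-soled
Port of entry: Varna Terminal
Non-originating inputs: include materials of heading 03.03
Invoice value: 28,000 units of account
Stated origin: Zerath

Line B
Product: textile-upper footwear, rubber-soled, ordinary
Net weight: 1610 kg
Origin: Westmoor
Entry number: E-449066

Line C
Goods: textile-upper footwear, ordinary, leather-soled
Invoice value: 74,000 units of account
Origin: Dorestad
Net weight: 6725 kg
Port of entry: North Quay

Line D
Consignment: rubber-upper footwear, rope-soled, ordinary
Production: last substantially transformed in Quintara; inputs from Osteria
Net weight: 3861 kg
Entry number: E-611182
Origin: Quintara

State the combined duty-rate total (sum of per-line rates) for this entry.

Line A: textile-upper → 03.03; rope-soled → 03.03.02; sports → 03.03.02.01. Scheduled 15%. Zerath agreement on 03.03.02: CTH not met. → 15%.
Line B: textile-upper → 03.03; rubber-soled → 03.03.01; ordinary → 03.03.01.02. Scheduled 2%. No special measure applies. → 2%.
Line C: textile-upper → 03.03; leather-soled → 03.03.03; ordinary → 03.03.03.02. Scheduled 8%. anti-dumping (Dorestad, 03.03): +10%; total 8% + 10% = 18%. → 18%.
Line D: rubber-upper → 03.02; rope-soled → 03.02.01; ordinary → 03.02.01.01. Scheduled 2%. Quintara agreement on 03.02.01: not wholly obtained. → 2%.
Sum: 15% + 2% + 18% + 2% = 37%.

37%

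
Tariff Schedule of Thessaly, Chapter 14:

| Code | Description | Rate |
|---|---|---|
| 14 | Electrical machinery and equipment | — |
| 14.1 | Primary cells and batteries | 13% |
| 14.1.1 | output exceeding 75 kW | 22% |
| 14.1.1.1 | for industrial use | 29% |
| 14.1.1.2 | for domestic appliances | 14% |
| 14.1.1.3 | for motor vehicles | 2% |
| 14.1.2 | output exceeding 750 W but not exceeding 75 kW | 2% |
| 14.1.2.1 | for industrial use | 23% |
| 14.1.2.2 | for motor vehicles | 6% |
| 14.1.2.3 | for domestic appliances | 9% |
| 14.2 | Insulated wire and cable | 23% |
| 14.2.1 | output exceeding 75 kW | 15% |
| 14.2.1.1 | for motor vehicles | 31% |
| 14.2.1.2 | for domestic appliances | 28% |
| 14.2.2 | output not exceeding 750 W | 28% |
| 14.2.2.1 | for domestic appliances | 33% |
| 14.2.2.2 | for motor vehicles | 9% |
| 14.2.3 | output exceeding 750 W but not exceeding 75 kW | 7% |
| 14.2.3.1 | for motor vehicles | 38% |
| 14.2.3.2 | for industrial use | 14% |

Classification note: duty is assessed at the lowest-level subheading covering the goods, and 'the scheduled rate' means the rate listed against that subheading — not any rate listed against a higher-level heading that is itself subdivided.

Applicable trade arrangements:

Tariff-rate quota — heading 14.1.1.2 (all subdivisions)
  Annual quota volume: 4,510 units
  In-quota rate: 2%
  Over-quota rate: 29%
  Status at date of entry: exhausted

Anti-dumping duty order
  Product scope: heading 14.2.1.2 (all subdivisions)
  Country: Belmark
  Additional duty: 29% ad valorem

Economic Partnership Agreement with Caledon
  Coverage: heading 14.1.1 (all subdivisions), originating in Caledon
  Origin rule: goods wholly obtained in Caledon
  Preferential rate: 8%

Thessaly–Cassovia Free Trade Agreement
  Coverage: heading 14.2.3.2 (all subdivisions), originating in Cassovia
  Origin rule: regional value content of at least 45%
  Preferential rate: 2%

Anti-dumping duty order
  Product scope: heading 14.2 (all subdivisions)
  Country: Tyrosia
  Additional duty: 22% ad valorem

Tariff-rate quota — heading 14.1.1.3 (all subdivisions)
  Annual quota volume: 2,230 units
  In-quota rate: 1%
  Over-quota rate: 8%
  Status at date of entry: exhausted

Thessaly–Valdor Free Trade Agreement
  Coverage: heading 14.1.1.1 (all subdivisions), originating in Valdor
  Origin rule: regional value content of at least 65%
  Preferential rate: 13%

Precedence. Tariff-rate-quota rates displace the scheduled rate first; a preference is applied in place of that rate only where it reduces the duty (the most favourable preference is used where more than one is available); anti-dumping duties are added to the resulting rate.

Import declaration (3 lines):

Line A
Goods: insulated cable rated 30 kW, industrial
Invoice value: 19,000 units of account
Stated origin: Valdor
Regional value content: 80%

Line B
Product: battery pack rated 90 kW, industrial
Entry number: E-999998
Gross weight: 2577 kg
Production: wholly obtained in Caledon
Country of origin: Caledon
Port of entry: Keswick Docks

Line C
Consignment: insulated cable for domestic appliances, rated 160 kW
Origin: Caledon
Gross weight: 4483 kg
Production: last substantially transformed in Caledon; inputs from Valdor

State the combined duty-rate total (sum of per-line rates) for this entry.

Line A: insulated cable → 14.2; rated 30 kW → 14.2.3; industrial → 14.2.3.2. Scheduled 14%. Valdor agreement on 14.1.1.1: 14.2.3.2 not covered. → 14%.
Line B: battery pack → 14.1; rated 90 kW → 14.1.1; industrial → 14.1.1.1. Scheduled 29%. Caledon agreement on 14.1.1: wholly obtained → 8% available; preferential 8%. → 8%.
Line C: insulated cable → 14.2; rated 160 kW → 14.2.1; for domestic appliances → 14.2.1.2. Scheduled 28%. Caledon agreement on 14.1.1: 14.2.1.2 not covered. → 28%.
Sum: 14% + 8% + 28% = 50%.

50%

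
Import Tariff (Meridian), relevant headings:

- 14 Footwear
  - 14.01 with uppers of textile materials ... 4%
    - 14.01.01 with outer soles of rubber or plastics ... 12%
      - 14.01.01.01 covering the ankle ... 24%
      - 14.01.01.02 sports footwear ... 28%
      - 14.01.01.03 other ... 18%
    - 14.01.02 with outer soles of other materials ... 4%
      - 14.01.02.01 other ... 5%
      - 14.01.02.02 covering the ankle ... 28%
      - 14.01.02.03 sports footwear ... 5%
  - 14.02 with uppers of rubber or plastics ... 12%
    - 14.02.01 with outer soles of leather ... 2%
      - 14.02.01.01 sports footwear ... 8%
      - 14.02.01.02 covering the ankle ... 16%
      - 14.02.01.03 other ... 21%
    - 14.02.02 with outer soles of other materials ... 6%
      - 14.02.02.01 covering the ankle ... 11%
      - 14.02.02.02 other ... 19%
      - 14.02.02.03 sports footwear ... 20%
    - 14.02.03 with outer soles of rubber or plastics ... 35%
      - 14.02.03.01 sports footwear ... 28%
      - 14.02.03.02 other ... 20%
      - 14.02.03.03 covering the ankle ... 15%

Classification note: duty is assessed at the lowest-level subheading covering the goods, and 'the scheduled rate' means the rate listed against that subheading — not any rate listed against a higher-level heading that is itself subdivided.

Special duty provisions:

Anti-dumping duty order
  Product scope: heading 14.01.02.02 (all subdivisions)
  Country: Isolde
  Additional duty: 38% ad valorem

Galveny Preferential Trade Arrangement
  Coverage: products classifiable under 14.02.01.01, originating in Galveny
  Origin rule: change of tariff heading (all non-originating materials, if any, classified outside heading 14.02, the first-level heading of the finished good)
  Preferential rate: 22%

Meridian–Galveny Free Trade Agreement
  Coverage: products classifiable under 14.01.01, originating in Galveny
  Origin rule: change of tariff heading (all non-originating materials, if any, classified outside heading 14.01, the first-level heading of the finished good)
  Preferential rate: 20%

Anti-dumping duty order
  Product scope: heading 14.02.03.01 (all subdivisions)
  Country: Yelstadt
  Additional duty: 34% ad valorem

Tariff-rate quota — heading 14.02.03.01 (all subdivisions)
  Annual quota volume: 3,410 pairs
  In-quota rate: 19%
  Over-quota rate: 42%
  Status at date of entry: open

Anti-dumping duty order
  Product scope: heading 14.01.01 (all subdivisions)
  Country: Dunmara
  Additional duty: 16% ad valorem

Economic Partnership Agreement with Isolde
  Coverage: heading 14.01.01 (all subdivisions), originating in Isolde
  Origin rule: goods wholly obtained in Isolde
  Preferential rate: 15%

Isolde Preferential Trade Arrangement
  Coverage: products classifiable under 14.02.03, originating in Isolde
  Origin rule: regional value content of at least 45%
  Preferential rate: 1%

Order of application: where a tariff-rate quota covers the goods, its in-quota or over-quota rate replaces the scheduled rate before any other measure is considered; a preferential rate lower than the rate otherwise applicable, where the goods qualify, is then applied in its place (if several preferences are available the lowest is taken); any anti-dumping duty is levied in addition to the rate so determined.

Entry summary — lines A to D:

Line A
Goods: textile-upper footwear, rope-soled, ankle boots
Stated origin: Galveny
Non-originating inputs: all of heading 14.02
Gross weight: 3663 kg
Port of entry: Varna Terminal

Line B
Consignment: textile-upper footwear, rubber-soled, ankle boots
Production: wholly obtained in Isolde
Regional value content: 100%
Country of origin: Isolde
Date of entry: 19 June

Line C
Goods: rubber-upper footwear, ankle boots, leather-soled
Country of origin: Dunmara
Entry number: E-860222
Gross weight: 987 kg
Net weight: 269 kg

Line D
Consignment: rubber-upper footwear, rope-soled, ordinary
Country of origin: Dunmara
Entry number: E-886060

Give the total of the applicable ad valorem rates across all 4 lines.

78%

Line A: textile-upper → 14.01; rope-soled → 14.01.02; ankle boots → 14.01.02.02. Scheduled 28%. Galveny agreement on 14.02.01.01: 14.01.02.02 not covered; Galveny agreement on 14.01.01: 14.01.02.02 not covered. → 28%.
Line B: textile-upper → 14.01; rubber-soled → 14.01.01; ankle boots → 14.01.01.01. Scheduled 24%. Isolde agreement on 14.01.01: wholly obtained → 15% available; Isolde agreement on 14.02.03: 14.01.01.01 not covered; preferential 15%. → 15%.
Line C: rubber-upper → 14.02; leather-soled → 14.02.01; ankle boots → 14.02.01.02. Scheduled 16%. No special measure applies. → 16%.
Line D: rubber-upper → 14.02; rope-soled → 14.02.02; ordinary → 14.02.02.02. Scheduled 19%. No special measure applies. → 19%.
Sum: 28% + 15% + 16% + 19% = 78%.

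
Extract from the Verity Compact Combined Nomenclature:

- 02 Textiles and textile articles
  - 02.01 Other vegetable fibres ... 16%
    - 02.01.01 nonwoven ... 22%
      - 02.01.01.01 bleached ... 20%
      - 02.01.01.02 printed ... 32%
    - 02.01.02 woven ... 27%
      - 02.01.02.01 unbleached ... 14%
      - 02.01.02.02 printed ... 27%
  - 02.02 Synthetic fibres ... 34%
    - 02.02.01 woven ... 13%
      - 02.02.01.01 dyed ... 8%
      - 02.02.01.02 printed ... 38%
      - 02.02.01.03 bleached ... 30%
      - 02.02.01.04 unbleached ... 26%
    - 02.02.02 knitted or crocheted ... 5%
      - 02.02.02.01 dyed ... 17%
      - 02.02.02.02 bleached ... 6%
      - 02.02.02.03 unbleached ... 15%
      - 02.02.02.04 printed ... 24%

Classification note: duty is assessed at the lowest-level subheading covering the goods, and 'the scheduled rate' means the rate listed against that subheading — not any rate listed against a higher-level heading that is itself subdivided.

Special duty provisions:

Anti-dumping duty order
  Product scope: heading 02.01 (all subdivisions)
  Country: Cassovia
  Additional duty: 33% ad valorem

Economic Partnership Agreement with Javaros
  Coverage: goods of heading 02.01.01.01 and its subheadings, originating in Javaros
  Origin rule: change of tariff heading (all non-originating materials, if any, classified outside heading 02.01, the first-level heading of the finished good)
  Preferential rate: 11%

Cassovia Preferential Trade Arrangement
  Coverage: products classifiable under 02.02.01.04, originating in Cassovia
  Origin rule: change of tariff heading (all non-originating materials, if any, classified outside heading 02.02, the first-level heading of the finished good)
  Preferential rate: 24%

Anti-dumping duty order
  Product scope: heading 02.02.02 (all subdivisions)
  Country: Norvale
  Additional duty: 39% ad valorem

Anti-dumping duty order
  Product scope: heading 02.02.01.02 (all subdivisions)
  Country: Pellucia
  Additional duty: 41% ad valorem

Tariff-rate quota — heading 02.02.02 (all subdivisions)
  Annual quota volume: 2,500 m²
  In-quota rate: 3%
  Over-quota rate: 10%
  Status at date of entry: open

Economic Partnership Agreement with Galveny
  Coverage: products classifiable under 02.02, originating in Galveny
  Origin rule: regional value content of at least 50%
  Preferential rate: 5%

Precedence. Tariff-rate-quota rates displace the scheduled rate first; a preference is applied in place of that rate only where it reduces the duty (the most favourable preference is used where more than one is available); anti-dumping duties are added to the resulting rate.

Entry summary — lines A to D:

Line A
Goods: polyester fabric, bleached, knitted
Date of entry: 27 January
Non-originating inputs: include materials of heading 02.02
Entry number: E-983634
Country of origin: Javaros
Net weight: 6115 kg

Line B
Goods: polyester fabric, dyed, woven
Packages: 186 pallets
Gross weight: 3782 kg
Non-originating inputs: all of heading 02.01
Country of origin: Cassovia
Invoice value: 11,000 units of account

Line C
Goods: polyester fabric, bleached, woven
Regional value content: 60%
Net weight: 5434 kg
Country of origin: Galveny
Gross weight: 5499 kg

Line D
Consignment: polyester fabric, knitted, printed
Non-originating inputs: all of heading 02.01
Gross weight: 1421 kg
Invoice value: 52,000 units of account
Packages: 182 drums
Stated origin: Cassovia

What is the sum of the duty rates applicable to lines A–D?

Line A: polyester → 02.02; knitted → 02.02.02; bleached → 02.02.02.02. Scheduled 6%. quota on 02.02.02 open → in-quota 3%; Javaros agreement on 02.01.01.01: 02.02.02.02 not covered. → 3%.
Line B: polyester → 02.02; woven → 02.02.01; dyed → 02.02.01.01. Scheduled 8%. Cassovia agreement on 02.02.01.04: 02.02.01.01 not covered. → 8%.
Line C: polyester → 02.02; woven → 02.02.01; bleached → 02.02.01.03. Scheduled 30%. Galveny agreement on 02.02: RVC ≥ 50% → 5% available; preferential 5%. → 5%.
Line D: polyester → 02.02; knitted → 02.02.02; printed → 02.02.02.04. Scheduled 24%. quota on 02.02.02 open → in-quota 3%; Cassovia agreement on 02.02.01.04: 02.02.02.04 not covered. → 3%.
Sum: 3% + 8% + 5% + 3% = 19%.

19%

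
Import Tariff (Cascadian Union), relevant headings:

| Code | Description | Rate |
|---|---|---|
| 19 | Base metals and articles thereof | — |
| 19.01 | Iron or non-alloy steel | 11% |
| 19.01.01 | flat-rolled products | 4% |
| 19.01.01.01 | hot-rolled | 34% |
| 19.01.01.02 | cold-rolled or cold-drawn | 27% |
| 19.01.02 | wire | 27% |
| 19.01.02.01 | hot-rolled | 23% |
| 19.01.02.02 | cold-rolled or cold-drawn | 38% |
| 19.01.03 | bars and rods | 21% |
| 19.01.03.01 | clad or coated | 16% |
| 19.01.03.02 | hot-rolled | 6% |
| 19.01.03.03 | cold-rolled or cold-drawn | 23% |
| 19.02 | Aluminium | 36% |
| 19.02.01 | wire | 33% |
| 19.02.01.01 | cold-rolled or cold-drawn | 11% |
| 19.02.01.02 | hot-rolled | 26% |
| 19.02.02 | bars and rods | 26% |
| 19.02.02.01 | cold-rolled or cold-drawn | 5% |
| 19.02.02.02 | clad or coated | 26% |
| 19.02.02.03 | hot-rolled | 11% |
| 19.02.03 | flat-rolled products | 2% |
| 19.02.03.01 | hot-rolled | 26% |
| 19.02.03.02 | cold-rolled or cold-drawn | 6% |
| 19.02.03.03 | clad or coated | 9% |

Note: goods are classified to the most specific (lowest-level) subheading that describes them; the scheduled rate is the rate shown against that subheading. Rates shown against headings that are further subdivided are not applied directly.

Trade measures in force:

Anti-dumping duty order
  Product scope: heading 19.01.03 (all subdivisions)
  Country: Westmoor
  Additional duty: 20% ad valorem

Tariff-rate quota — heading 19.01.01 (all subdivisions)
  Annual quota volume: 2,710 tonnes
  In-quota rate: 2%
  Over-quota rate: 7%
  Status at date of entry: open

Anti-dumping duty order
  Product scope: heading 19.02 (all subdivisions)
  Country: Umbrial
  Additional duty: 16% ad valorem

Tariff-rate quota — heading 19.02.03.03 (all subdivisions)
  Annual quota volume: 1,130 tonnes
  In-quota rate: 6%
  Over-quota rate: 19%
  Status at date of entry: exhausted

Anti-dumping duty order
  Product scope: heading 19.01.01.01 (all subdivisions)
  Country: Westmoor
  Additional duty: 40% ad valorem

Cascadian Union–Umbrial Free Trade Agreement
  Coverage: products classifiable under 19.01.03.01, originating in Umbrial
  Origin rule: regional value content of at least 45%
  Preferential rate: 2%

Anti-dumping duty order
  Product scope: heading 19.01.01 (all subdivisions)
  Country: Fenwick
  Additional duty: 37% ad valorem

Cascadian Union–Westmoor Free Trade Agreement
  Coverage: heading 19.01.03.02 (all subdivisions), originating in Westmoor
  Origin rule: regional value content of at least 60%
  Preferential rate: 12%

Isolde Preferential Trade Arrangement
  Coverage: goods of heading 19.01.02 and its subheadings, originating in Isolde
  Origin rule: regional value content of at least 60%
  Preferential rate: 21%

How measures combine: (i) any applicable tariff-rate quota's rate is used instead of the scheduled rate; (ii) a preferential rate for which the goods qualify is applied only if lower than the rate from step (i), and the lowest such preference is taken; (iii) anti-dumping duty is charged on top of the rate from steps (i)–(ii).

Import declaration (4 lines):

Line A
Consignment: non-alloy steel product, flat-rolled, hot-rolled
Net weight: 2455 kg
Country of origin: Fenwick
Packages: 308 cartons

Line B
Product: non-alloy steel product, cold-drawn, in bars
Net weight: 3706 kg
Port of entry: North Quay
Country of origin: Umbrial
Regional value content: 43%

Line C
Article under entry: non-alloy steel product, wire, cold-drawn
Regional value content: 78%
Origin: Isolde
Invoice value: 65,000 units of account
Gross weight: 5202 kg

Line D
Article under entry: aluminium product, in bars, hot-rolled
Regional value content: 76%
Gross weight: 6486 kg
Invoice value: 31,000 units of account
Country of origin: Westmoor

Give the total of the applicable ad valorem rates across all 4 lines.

94%

Line A: non-alloy steel → 19.01; flat-rolled → 19.01.01; hot-rolled → 19.01.01.01. Scheduled 34%. quota on 19.01.01 open → in-quota 2%; anti-dumping (Fenwick, 19.01.01): +37%; total 2% + 37% = 39%. → 39%.
Line B: non-alloy steel → 19.01; in bars → 19.01.03; cold-drawn → 19.01.03.03. Scheduled 23%. Umbrial agreement on 19.01.03.01: 19.01.03.03 not covered. → 23%.
Line C: non-alloy steel → 19.01; wire → 19.01.02; cold-drawn → 19.01.02.02. Scheduled 38%. Isolde agreement on 19.01.02: RVC ≥ 60% → 21% available; preferential 21%. → 21%.
Line D: aluminium → 19.02; in bars → 19.02.02; hot-rolled → 19.02.02.03. Scheduled 11%. Westmoor agreement on 19.01.03.02: 19.02.02.03 not covered. → 11%.
Sum: 39% + 23% + 21% + 11% = 94%.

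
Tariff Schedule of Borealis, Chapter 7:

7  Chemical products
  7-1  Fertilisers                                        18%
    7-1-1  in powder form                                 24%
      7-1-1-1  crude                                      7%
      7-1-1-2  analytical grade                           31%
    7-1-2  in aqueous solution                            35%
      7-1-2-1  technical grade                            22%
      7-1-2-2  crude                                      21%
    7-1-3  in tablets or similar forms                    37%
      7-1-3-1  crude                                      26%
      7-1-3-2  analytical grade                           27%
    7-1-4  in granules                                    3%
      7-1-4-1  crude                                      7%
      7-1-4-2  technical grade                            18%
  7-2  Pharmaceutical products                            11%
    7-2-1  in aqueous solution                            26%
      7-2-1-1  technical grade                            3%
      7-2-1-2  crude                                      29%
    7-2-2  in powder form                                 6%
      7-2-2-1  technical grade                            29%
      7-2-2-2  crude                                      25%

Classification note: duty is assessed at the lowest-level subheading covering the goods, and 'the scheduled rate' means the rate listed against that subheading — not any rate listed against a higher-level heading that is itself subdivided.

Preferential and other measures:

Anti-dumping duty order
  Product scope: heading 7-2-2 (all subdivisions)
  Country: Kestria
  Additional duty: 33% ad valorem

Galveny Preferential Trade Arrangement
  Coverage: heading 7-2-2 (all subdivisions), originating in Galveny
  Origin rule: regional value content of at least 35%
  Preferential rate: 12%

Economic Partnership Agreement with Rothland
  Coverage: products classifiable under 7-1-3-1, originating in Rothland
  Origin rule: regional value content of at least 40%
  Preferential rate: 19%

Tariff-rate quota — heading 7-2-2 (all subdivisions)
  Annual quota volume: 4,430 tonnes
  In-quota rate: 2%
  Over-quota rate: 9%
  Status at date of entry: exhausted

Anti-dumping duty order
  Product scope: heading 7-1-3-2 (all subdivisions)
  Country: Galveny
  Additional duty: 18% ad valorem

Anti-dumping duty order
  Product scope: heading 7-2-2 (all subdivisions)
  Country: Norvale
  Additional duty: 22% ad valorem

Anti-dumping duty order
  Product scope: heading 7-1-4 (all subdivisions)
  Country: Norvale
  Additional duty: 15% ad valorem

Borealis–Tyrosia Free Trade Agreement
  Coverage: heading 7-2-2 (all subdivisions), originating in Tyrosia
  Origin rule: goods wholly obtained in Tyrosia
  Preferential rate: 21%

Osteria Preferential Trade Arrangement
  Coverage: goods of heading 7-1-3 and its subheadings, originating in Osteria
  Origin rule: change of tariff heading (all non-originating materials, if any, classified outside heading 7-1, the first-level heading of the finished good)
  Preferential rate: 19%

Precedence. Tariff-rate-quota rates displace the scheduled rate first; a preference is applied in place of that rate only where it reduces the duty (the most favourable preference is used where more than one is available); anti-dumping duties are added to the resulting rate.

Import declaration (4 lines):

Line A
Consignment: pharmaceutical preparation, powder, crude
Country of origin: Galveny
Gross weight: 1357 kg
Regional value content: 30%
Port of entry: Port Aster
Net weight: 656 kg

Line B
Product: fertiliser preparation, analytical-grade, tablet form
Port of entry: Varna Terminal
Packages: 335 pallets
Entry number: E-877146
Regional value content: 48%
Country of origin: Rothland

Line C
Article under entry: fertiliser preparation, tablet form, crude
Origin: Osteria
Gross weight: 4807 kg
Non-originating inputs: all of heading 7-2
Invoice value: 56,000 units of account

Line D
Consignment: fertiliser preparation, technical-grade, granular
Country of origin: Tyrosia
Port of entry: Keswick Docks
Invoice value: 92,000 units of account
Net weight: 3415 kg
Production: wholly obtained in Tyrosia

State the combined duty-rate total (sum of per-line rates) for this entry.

73%

Line A: pharmaceutical → 7-2; powder → 7-2-2; crude → 7-2-2-2. Scheduled 25%. quota on 7-2-2 exhausted → over-quota 9%; Galveny agreement on 7-2-2: RVC < 35%. → 9%.
Line B: fertiliser → 7-1; tablet form → 7-1-3; analytical-grade → 7-1-3-2. Scheduled 27%. Rothland agreement on 7-1-3-1: 7-1-3-2 not covered. → 27%.
Line C: fertiliser → 7-1; tablet form → 7-1-3; crude → 7-1-3-1. Scheduled 26%. Osteria agreement on 7-1-3: CTH met → 19% available; preferential 19%. → 19%.
Line D: fertiliser → 7-1; granular → 7-1-4; technical-grade → 7-1-4-2. Scheduled 18%. Tyrosia agreement on 7-2-2: 7-1-4-2 not covered. → 18%.
Sum: 9% + 27% + 19% + 18% = 73%.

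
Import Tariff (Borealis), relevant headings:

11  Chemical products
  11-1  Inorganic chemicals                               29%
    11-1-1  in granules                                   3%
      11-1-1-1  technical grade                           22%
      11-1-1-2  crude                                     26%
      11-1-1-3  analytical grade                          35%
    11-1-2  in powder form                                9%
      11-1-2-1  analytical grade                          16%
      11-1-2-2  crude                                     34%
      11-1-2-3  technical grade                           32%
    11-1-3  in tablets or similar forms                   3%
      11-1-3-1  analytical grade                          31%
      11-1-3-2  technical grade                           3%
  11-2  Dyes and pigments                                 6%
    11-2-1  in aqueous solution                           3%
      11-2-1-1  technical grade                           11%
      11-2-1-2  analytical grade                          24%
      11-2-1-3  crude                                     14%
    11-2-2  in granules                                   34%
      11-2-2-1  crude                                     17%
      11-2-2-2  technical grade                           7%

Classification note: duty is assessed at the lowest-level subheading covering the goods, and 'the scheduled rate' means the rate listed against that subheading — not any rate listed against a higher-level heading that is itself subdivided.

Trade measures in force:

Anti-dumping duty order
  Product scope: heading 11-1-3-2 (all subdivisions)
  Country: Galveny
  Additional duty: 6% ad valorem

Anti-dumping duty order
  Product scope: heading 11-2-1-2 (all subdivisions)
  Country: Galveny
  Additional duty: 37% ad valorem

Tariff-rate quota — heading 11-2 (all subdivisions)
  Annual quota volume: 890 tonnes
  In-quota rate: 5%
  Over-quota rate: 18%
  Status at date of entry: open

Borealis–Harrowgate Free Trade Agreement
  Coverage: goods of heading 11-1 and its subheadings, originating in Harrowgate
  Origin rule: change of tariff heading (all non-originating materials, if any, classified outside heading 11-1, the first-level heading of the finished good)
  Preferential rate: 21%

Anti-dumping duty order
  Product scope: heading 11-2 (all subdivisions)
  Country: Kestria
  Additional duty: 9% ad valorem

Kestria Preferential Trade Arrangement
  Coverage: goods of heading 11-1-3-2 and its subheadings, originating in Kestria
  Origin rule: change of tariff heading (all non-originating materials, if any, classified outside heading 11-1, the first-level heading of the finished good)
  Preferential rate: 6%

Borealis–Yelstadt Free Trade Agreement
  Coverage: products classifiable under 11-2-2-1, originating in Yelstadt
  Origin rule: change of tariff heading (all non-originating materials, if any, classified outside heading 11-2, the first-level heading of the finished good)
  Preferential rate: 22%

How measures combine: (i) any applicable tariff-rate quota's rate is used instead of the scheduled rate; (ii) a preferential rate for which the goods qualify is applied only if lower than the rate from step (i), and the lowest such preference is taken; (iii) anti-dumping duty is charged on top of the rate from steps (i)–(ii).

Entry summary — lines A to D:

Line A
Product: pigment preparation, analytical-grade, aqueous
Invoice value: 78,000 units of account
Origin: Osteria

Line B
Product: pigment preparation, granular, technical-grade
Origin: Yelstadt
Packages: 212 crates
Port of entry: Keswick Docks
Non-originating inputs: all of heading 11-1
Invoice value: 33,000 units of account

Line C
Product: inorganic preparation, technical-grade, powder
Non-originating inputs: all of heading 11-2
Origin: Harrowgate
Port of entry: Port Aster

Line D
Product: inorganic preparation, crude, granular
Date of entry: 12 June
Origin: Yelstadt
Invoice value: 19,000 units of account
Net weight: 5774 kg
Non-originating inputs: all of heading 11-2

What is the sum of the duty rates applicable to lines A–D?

Line A: pigment → 11-2; aqueous → 11-2-1; analytical-grade → 11-2-1-2. Scheduled 24%. quota on 11-2 open → in-quota 5%. → 5%.
Line B: pigment → 11-2; granular → 11-2-2; technical-grade → 11-2-2-2. Scheduled 7%. quota on 11-2 open → in-quota 5%; Yelstadt agreement on 11-2-2-1: 11-2-2-2 not covered. → 5%.
Line C: inorganic → 11-1; powder → 11-1-2; technical-grade → 11-1-2-3. Scheduled 32%. Harrowgate agreement on 11-1: CTH met → 21% available; preferential 21%. → 21%.
Line D: inorganic → 11-1; granular → 11-1-1; crude → 11-1-1-2. Scheduled 26%. Yelstadt agreement on 11-2-2-1: 11-1-1-2 not covered. → 26%.
Sum: 5% + 5% + 21% + 26% = 57%.

57%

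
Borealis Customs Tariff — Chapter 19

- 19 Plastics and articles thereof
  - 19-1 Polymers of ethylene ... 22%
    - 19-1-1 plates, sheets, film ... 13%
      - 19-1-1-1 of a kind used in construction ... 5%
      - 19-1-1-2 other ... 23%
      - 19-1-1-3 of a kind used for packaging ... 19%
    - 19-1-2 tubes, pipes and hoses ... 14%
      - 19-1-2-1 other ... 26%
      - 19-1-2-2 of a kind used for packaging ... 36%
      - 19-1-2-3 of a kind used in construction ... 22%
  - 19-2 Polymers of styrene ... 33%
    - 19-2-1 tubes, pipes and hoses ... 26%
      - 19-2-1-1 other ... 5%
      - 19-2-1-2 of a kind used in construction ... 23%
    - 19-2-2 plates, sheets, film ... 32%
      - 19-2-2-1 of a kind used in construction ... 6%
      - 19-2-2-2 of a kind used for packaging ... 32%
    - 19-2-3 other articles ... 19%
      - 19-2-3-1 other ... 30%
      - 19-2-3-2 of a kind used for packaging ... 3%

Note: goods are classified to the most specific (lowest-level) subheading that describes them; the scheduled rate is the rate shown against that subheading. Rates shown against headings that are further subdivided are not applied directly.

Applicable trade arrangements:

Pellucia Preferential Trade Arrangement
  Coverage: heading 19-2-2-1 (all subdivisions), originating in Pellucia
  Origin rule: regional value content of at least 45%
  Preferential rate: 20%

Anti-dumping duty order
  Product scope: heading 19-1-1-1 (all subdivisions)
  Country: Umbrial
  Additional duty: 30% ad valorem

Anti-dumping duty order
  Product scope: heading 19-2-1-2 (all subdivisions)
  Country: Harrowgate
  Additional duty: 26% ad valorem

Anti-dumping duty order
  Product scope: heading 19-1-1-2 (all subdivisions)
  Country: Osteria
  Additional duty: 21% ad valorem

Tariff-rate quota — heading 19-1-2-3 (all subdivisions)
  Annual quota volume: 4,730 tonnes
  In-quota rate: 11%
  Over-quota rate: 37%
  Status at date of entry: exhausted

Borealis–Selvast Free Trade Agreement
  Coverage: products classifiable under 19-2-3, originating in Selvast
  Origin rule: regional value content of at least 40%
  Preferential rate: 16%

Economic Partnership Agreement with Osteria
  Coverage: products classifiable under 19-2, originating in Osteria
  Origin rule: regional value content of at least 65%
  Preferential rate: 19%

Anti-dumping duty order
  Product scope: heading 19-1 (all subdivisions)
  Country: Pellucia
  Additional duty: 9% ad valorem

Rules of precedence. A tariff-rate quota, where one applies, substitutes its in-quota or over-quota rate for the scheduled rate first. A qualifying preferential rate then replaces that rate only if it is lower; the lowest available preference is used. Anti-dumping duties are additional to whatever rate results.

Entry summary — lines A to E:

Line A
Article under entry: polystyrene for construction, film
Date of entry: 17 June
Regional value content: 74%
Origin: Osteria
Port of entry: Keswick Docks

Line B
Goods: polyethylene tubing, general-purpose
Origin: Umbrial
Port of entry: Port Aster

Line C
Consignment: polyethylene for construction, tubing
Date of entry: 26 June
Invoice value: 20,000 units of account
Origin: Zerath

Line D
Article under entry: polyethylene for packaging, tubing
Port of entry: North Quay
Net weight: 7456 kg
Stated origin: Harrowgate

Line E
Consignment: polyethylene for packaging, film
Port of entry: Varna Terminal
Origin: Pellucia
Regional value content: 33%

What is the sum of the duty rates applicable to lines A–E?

Line A: polystyrene → 19-2; film → 19-2-2; for construction → 19-2-2-1. Scheduled 6%. Osteria agreement on 19-2: RVC ≥ 65% → 19% available; preference 19% not lower than 6% → no reduction. → 6%.
Line B: polyethylene → 19-1; tubing → 19-1-2; general-purpose → 19-1-2-1. Scheduled 26%. No special measure applies. → 26%.
Line C: polyethylene → 19-1; tubing → 19-1-2; for construction → 19-1-2-3. Scheduled 22%. quota on 19-1-2-3 exhausted → over-quota 37%. → 37%.
Line D: polyethylene → 19-1; tubing → 19-1-2; for packaging → 19-1-2-2. Scheduled 36%. No special measure applies. → 36%.
Line E: polyethylene → 19-1; film → 19-1-1; for packaging → 19-1-1-3. Scheduled 19%. Pellucia agreement on 19-2-2-1: 19-1-1-3 not covered; anti-dumping (Pellucia, 19-1): +9%; total 19% + 9% = 28%. → 28%.
Sum: 6% + 26% + 37% + 36% + 28% = 133%.

133%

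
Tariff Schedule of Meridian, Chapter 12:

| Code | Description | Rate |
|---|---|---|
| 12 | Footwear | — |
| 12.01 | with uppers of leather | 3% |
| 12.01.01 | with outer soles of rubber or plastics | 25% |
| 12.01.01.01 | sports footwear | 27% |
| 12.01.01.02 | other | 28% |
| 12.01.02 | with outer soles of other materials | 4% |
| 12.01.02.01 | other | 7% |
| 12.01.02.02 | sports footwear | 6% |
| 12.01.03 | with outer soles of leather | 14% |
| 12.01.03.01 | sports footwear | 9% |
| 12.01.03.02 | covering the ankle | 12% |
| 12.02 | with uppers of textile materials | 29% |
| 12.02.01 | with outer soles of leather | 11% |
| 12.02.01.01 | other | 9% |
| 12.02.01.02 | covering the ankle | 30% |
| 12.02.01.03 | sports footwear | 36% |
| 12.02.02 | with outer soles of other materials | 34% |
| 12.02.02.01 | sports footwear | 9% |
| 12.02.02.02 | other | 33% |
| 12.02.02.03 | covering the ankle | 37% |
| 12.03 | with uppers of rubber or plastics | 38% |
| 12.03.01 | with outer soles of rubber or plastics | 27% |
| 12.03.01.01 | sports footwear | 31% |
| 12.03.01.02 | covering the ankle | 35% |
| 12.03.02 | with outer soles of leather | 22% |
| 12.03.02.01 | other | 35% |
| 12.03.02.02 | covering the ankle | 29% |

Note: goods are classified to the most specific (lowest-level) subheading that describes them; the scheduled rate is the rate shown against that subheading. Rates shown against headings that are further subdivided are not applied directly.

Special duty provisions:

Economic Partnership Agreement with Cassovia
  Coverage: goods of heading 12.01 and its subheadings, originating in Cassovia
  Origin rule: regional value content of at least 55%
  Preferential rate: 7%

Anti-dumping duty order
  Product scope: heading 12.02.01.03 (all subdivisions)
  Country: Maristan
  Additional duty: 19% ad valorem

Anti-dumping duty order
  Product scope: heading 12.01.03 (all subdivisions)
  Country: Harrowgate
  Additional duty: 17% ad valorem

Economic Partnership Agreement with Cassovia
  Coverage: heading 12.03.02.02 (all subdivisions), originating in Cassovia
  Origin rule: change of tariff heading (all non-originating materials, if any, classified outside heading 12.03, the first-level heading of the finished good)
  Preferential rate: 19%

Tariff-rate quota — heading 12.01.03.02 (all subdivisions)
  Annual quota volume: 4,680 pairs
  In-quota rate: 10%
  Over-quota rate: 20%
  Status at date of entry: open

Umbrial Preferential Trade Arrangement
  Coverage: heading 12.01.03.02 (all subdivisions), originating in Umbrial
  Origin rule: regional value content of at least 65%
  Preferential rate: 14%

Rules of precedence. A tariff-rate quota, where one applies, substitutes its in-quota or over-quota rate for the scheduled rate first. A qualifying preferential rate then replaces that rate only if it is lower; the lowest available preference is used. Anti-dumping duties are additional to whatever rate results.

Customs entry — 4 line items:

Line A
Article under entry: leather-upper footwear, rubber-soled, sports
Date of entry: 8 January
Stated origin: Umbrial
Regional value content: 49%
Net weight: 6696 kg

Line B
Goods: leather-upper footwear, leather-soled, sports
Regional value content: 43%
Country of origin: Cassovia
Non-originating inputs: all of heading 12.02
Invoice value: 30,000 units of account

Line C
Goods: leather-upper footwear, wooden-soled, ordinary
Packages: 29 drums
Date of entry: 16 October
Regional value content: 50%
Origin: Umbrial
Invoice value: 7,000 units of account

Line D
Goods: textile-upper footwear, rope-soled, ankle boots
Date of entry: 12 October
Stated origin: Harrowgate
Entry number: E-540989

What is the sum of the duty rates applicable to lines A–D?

80%

Line A: leather-upper → 12.01; rubber-soled → 12.01.01; sports → 12.01.01.01. Scheduled 27%. Umbrial agreement on 12.01.03.02: 12.01.01.01 not covered. → 27%.
Line B: leather-upper → 12.01; leather-soled → 12.01.03; sports → 12.01.03.01. Scheduled 9%. Cassovia agreement on 12.01: RVC < 55%; Cassovia agreement on 12.03.02.02: 12.01.03.01 not covered. → 9%.
Line C: leather-upper → 12.01; wooden-soled → 12.01.02; ordinary → 12.01.02.01. Scheduled 7%. Umbrial agreement on 12.01.03.02: 12.01.02.01 not covered. → 7%.
Line D: textile-upper → 12.02; rope-soled → 12.02.02; ankle boots → 12.02.02.03. Scheduled 37%. No special measure applies. → 37%.
Sum: 27% + 9% + 7% + 37% = 80%.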